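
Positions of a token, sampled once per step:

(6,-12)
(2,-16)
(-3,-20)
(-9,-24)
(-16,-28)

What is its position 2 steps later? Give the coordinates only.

(-33,-36)

Successive displacements: (-4,-4), (-5,-4), (-6,-4), (-7,-4) — each changes by (-1,+0).
step 5: (-16,-28) + (-8,-4) → (-24,-32)
step 6: (-24,-32) + (-9,-4) → (-33,-36)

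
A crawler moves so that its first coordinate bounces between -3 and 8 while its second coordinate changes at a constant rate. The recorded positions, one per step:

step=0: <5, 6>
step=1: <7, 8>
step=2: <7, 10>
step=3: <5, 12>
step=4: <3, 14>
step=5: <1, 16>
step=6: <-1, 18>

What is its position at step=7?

The first coordinate travels 2 per step and bounces off the walls at -3 and 8.
  step 7: -1 → -3
The second coordinate changes by +2 each step: at step 7 it is 20.

<-3, 20>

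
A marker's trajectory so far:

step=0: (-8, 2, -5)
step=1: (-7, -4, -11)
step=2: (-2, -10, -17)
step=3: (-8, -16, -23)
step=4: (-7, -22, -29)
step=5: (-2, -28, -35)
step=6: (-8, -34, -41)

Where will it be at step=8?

(-2, -46, -53)

The first coordinate repeats the cycle [-8, -7, -2] with period 3; step 8 mod 3 = 2, giving -2.
The second coordinate changes by -6 each step, so at step 8 it is 2 + 8·(-6) = -46.
The third coordinate changes by -6 each step, so at step 8 it is -5 + 8·(-6) = -53.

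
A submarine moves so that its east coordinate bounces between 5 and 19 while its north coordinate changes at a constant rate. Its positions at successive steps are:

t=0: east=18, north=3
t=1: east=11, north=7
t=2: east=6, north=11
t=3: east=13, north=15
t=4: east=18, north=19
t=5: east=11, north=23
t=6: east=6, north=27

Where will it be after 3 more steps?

The east coordinate reflects between 5 and 19, moving 7 per step.
  step 7: 6 → 13
  step 8: 13 → 18
  step 9: 18 → 11
The north coordinate changes by +4 each step: at step 9 it is 39.

east=11, north=39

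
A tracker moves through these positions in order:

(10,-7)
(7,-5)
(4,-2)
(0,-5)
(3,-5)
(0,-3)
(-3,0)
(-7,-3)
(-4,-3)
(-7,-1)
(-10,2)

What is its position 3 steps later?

(-14,1)

Differencing gives (-3,+2), (-3,+3), (-4,-3), (+3,+0), (-3,+2), (-3,+3), (-4,-3), (+3,+0), (-3,+2), (-3,+3). This is the pattern (-3,+2), (-3,+3), (-4,-3), (+3,+0) repeated.
step 11: apply (-4,-3) → (-14,-1)
step 12: apply (+3,+0) → (-11,-1)
step 13: apply (-3,+2) → (-14,1)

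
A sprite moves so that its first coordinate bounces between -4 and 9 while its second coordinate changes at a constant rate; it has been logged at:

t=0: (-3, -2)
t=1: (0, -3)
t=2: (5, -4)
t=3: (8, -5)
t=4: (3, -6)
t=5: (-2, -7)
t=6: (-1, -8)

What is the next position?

(4, -9)

The first coordinate reflects between -4 and 9, moving 5 per step.
  step 7: -1 → 4
The second coordinate changes by -1 each step: at step 7 it is -9.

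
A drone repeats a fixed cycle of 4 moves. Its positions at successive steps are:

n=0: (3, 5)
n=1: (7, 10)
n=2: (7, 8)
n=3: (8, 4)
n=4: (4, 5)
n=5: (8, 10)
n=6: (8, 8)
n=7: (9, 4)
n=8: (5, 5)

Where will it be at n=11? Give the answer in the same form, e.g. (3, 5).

Step-to-step displacements: (+4, +5), (+0, -2), (+1, -4), (-4, +1), (+4, +5), (+0, -2), (+1, -4), (-4, +1) — a repeating cycle of length 4.
step 9: apply (+4, +5) → (9, 10)
step 10: apply (+0, -2) → (9, 8)
step 11: apply (+1, -4) → (10, 4)

(10, 4)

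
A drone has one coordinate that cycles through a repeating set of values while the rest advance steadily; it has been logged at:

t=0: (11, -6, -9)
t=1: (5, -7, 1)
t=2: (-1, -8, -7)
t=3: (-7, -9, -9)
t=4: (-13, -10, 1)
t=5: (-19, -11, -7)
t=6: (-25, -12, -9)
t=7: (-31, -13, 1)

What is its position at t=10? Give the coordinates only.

First: linear, -6 per step → -49 at step 10.
Second: linear, -1 per step → -16 at step 10.
Third: cycles through -9, 1, -7 every 3 steps. Step 10 lands at position 1 of the cycle → 1.

(-49, -16, 1)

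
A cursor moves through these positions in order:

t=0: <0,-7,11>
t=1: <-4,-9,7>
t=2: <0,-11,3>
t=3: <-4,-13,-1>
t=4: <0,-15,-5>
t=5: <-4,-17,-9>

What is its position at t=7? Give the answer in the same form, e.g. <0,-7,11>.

The first coordinate repeats the cycle [0, -4] with period 2; step 7 mod 2 = 1, giving -4.
The second coordinate changes by -2 each step, so at step 7 it is -7 + 7·(-2) = -21.
The third coordinate changes by -4 each step, so at step 7 it is 11 + 7·(-4) = -17.

<-4,-21,-17>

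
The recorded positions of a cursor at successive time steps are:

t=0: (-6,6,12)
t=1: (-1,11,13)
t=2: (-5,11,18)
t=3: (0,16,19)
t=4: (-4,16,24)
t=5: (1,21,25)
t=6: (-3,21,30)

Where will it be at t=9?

(3,31,37)

Step-to-step displacements: (+5,+5,+1), (-4,+0,+5), (+5,+5,+1), (-4,+0,+5), (+5,+5,+1), (-4,+0,+5) — a repeating cycle of length 2.
step 7: apply (+5,+5,+1) → (2,26,31)
step 8: apply (-4,+0,+5) → (-2,26,36)
step 9: apply (+5,+5,+1) → (3,31,37)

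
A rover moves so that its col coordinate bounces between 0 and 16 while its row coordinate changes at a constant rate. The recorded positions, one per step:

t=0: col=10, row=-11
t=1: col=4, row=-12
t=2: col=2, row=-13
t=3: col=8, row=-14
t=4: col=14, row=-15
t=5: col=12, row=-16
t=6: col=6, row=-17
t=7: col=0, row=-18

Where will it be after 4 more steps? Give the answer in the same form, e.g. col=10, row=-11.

col=8, row=-22

The col coordinate travels 6 per step and bounces off the walls at 0 and 16.
  step 8: 0 → 6
  step 9: 6 → 12
  step 10: 12 → 14
  step 11: 14 → 8
The row coordinate changes by -1 each step: at step 11 it is -22.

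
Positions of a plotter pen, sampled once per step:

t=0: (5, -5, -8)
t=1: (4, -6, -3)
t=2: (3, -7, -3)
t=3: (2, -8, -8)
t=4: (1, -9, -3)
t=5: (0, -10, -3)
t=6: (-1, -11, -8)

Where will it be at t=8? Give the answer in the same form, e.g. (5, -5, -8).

(-3, -13, -3)

The first coordinate changes by -1 each step, so at step 8 it is 5 + 8·(-1) = -3.
The second coordinate changes by -1 each step, so at step 8 it is -5 + 8·(-1) = -13.
The third coordinate repeats the cycle [-8, -3, -3] with period 3; step 8 mod 3 = 2, giving -3.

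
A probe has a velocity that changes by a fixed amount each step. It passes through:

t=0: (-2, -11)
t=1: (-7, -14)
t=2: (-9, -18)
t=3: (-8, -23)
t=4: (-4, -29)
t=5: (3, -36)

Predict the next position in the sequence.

(13, -44)

First differences are (-5, -3), (-2, -4), (+1, -5), (+4, -6), (+7, -7); their common second difference is (+3, -1) (constant acceleration).
step 6: (3, -36) + (+10, -8) → (13, -44)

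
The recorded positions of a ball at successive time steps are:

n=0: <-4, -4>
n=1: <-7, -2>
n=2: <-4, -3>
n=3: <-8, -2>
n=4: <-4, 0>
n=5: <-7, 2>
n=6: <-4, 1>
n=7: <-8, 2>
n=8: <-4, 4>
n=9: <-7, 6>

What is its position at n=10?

Step-to-step displacements: <-3, +2>, <+3, -1>, <-4, +1>, <+4, +2>, <-3, +2>, <+3, -1>, <-4, +1>, <+4, +2>, <-3, +2> — a repeating cycle of length 4.
step 10: apply <+3, -1> → <-4, 5>

<-4, 5>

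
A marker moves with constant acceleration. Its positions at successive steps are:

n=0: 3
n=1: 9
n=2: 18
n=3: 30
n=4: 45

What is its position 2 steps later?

First differences are +6, +9, +12, +15; their common second difference is +3 (constant acceleration).
step 5: 45 + 18 → 63
step 6: 63 + 21 → 84

84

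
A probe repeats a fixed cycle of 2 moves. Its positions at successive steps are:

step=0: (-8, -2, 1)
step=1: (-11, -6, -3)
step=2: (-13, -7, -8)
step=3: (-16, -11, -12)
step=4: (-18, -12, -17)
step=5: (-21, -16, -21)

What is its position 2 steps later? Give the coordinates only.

(-26, -21, -30)

The moves between consecutive positions are (-3, -4, -4), (-2, -1, -5), (-3, -4, -4), (-2, -1, -5), (-3, -4, -4); they repeat the 2-cycle [(-3, -4, -4), (-2, -1, -5)].
step 6: apply (-2, -1, -5) → (-23, -17, -26)
step 7: apply (-3, -4, -4) → (-26, -21, -30)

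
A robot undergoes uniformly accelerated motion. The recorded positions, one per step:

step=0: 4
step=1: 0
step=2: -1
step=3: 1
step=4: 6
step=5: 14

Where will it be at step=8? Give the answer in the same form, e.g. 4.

56

First differences are -4, -1, +2, +5, +8; their common second difference is +3 (constant acceleration).
step 6: 14 + 11 → 25
step 7: 25 + 14 → 39
step 8: 39 + 17 → 56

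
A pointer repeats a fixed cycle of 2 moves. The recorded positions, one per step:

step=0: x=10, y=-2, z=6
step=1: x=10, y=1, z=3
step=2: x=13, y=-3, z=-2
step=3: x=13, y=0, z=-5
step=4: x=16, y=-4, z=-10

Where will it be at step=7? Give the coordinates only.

The moves between consecutive positions are (+0, +3, -3), (+3, -4, -5), (+0, +3, -3), (+3, -4, -5); they repeat the 2-cycle [(+0, +3, -3), (+3, -4, -5)].
step 5: apply (+0, +3, -3) → x=16, y=-1, z=-13
step 6: apply (+3, -4, -5) → x=19, y=-5, z=-18
step 7: apply (+0, +3, -3) → x=19, y=-2, z=-21

x=19, y=-2, z=-21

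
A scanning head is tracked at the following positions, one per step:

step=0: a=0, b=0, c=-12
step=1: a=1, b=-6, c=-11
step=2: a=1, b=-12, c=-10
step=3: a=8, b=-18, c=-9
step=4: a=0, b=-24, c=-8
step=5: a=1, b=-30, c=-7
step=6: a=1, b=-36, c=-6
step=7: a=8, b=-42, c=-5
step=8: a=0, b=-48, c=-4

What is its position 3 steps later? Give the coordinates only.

a=8, b=-66, c=-1

The a coordinate repeats the cycle [0, 1, 1, 8] with period 4; step 11 mod 4 = 3, giving 8.
The b coordinate changes by -6 each step, so at step 11 it is 0 + 11·(-6) = -66.
The c coordinate changes by +1 each step, so at step 11 it is -12 + 11·(1) = -1.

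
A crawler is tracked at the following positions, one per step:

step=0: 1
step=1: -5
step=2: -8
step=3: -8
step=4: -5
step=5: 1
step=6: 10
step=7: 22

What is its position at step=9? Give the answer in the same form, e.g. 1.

55

Taking differences between consecutive positions: -6, -3, +0, +3, +6, +9, +12. These grow by +3 each step.
step 8: 22 + 15 → 37
step 9: 37 + 18 → 55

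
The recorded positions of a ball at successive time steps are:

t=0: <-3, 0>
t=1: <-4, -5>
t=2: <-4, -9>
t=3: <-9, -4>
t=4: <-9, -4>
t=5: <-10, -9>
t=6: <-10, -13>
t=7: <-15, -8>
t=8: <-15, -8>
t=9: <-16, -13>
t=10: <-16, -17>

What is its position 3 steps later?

<-22, -17>

The moves between consecutive positions are <-1, -5>, <+0, -4>, <-5, +5>, <+0, +0>, <-1, -5>, <+0, -4>, <-5, +5>, <+0, +0>, <-1, -5>, <+0, -4>; they repeat the 4-cycle [<-1, -5>, <+0, -4>, <-5, +5>, <+0, +0>].
step 11: apply <-5, +5> → <-21, -12>
step 12: apply <+0, +0> → <-21, -12>
step 13: apply <-1, -5> → <-22, -17>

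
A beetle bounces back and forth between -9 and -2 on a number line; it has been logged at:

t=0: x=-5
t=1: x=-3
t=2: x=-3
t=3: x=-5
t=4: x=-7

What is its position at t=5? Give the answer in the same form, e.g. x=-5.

The value reflects between -9 and -2, moving 2 per step.
  step 5: -7 → -9

x=-9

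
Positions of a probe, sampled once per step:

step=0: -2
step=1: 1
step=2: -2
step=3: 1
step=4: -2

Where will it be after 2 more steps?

-2

Consecutive displacements +3, -3, +3, -3 scale by a factor of -1 each step.
step 5: -2 + 3 → 1
step 6: 1 − 3 → -2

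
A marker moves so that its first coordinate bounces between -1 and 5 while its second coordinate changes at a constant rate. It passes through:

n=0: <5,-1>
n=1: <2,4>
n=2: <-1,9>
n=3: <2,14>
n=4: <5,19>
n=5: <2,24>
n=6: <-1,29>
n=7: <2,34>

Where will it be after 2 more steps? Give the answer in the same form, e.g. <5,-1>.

<2,44>

The first coordinate reflects between -1 and 5, moving 3 per step.
  step 8: 2 → 5
  step 9: 5 → 2
The second coordinate changes by +5 each step: at step 9 it is 44.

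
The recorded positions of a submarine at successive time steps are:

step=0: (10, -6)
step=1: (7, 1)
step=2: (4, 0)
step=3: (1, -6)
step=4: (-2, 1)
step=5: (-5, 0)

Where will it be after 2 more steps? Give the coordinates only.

The first coordinate changes by -3 each step, so at step 7 it is 10 + 7·(-3) = -11.
The second coordinate repeats the cycle [-6, 1, 0] with period 3; step 7 mod 3 = 1, giving 1.

(-11, 1)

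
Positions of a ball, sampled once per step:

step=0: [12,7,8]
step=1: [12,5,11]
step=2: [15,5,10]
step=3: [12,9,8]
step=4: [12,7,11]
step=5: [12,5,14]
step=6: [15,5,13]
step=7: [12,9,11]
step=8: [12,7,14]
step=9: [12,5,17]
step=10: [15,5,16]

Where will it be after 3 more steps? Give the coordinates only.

Step-to-step displacements: [+0,-2,+3], [+3,+0,-1], [-3,+4,-2], [+0,-2,+3], [+0,-2,+3], [+3,+0,-1], [-3,+4,-2], [+0,-2,+3], [+0,-2,+3], [+3,+0,-1] — a repeating cycle of length 4.
step 11: apply [-3,+4,-2] → [12,9,14]
step 12: apply [+0,-2,+3] → [12,7,17]
step 13: apply [+0,-2,+3] → [12,5,20]

[12,5,20]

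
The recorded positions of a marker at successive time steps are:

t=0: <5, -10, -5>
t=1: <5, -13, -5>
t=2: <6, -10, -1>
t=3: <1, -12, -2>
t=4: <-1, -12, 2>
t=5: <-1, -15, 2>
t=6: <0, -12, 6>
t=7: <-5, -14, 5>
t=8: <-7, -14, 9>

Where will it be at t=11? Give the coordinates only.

The moves between consecutive positions are <+0, -3, +0>, <+1, +3, +4>, <-5, -2, -1>, <-2, +0, +4>, <+0, -3, +0>, <+1, +3, +4>, <-5, -2, -1>, <-2, +0, +4>; they repeat the 4-cycle [<+0, -3, +0>, <+1, +3, +4>, <-5, -2, -1>, <-2, +0, +4>].
step 9: apply <+0, -3, +0> → <-7, -17, 9>
step 10: apply <+1, +3, +4> → <-6, -14, 13>
step 11: apply <-5, -2, -1> → <-11, -16, 12>

<-11, -16, 12>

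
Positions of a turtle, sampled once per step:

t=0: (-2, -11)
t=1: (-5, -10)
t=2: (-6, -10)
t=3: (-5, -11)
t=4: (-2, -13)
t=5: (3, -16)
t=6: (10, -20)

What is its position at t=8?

Successive displacements: (-3, +1), (-1, +0), (+1, -1), (+3, -2), (+5, -3), (+7, -4) — each changes by (+2, -1).
step 7: (10, -20) + (+9, -5) → (19, -25)
step 8: (19, -25) + (+11, -6) → (30, -31)

(30, -31)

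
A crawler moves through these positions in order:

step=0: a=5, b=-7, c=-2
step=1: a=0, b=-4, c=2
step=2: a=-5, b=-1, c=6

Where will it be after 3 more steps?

The position changes by (-5,+3,+4) every step.
step 3: a=-5, b=-1, c=6 + (-5,+3,+4) → a=-10, b=2, c=10
step 4: a=-10, b=2, c=10 + (-5,+3,+4) → a=-15, b=5, c=14
step 5: a=-15, b=5, c=14 + (-5,+3,+4) → a=-20, b=8, c=18

a=-20, b=8, c=18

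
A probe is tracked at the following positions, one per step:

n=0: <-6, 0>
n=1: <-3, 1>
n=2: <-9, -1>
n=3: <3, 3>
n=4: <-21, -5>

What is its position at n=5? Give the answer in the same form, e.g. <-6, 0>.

The jumps are <+3, +1>, <-6, -2>, <+12, +4>, <-24, -8> — a geometric progression with ratio -2.
step 5: <-21, -5> + <+48, +16> → <27, 11>

<27, 11>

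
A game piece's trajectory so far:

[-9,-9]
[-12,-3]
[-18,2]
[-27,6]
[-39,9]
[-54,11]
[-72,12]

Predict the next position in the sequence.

First differences are [-3,+6], [-6,+5], [-9,+4], [-12,+3], [-15,+2], [-18,+1]; their common second difference is [-3,-1] (constant acceleration).
step 7: [-72,12] + [-21,+0] → [-93,12]

[-93,12]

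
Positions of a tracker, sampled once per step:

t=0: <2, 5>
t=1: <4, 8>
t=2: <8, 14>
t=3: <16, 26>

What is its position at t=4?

<32, 50>

The jumps are <+2, +3>, <+4, +6>, <+8, +12> — a geometric progression with ratio 2.
step 4: <16, 26> + <+16, +24> → <32, 50>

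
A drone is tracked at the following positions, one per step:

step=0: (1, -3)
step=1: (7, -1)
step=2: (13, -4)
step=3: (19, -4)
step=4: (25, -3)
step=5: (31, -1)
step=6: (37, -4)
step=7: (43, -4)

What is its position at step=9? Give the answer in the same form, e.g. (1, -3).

The first coordinate changes by +6 each step, so at step 9 it is 1 + 9·(6) = 55.
The second coordinate repeats the cycle [-3, -1, -4, -4] with period 4; step 9 mod 4 = 1, giving -1.

(55, -1)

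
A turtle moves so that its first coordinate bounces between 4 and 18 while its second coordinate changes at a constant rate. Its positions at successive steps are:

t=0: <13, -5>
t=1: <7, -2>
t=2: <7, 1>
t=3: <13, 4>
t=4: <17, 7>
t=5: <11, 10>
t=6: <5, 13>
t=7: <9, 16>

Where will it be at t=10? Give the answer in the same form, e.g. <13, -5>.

<9, 25>

The first coordinate travels 6 per step and bounces off the walls at 4 and 18.
  step 8: 9 → 15
  step 9: 15 → 15
  step 10: 15 → 9
The second coordinate changes by +3 each step: at step 10 it is 25.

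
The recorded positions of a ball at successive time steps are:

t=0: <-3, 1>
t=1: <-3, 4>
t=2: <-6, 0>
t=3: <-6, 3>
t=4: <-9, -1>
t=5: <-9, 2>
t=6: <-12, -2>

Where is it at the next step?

<-12, 1>

The moves between consecutive positions are <+0, +3>, <-3, -4>, <+0, +3>, <-3, -4>, <+0, +3>, <-3, -4>; they repeat the 2-cycle [<+0, +3>, <-3, -4>].
step 7: apply <+0, +3> → <-12, 1>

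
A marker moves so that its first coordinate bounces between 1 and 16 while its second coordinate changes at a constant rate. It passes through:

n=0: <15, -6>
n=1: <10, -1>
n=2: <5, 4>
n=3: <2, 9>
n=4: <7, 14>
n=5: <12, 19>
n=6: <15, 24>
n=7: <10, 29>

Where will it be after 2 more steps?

<2, 39>

The first coordinate reflects between 1 and 16, moving 5 per step.
  step 8: 10 → 5
  step 9: 5 → 2
The second coordinate changes by +5 each step: at step 9 it is 39.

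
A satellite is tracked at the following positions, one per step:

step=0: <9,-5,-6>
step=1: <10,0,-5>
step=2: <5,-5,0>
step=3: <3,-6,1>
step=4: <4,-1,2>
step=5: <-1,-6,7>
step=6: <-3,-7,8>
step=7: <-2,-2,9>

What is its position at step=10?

<-8,-3,16>

The moves between consecutive positions are <+1,+5,+1>, <-5,-5,+5>, <-2,-1,+1>, <+1,+5,+1>, <-5,-5,+5>, <-2,-1,+1>, <+1,+5,+1>; they repeat the 3-cycle [<+1,+5,+1>, <-5,-5,+5>, <-2,-1,+1>].
step 8: apply <-5,-5,+5> → <-7,-7,14>
step 9: apply <-2,-1,+1> → <-9,-8,15>
step 10: apply <+1,+5,+1> → <-8,-3,16>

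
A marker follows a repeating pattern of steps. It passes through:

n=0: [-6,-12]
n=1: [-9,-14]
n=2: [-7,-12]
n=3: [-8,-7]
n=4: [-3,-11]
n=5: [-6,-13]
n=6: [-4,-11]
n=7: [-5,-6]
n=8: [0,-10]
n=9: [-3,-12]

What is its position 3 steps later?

Step-to-step displacements: [-3,-2], [+2,+2], [-1,+5], [+5,-4], [-3,-2], [+2,+2], [-1,+5], [+5,-4], [-3,-2] — a repeating cycle of length 4.
step 10: apply [+2,+2] → [-1,-10]
step 11: apply [-1,+5] → [-2,-5]
step 12: apply [+5,-4] → [3,-9]

[3,-9]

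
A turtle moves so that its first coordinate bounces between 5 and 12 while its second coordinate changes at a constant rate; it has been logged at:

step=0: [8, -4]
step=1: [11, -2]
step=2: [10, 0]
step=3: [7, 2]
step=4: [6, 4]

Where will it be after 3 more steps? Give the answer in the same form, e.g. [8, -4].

[9, 10]

The first coordinate travels 3 per step and bounces off the walls at 5 and 12.
  step 5: 6 → 9
  step 6: 9 → 12
  step 7: 12 → 9
The second coordinate changes by +2 each step: at step 7 it is 10.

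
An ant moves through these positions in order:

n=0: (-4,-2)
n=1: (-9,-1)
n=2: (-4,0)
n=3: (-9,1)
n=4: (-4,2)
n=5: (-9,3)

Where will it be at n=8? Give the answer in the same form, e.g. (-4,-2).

First: cycles through -4, -9 every 2 steps. Step 8 lands at position 0 of the cycle → -4.
Second: linear, +1 per step → 6 at step 8.

(-4,6)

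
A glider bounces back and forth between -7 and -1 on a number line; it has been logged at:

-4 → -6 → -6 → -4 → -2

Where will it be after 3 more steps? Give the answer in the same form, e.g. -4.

-6

The value travels 2 per step and bounces off the walls at -7 and -1.
  step 5: -2 → -2
  step 6: -2 → -4
  step 7: -4 → -6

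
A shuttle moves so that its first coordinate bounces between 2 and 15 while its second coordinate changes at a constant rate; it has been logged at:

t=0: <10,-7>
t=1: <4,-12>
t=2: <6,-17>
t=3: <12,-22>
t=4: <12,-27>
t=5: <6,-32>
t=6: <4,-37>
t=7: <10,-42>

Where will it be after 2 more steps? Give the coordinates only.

The first coordinate travels 6 per step and bounces off the walls at 2 and 15.
  step 8: 10 → 14
  step 9: 14 → 8
The second coordinate changes by -5 each step: at step 9 it is -52.

<8,-52>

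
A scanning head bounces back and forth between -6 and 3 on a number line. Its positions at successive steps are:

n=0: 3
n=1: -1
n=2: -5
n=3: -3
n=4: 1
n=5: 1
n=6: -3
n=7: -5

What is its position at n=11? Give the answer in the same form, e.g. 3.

The value reflects between -6 and 3, moving 4 per step.
  step 8: -5 → -1
  step 9: -1 → 3
  step 10: 3 → -1
  step 11: -1 → -5

-5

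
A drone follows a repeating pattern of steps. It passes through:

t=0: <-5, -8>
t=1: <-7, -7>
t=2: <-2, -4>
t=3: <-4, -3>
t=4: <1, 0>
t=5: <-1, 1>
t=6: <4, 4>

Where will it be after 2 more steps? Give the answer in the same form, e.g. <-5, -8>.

<7, 8>

The moves between consecutive positions are <-2, +1>, <+5, +3>, <-2, +1>, <+5, +3>, <-2, +1>, <+5, +3>; they repeat the 2-cycle [<-2, +1>, <+5, +3>].
step 7: apply <-2, +1> → <2, 5>
step 8: apply <+5, +3> → <7, 8>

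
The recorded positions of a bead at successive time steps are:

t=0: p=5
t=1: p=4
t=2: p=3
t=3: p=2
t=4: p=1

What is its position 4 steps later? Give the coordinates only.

The position changes by -1 every step.
step 5: 1 − 1 → p=0
step 6: 0 − 1 → p=-1
step 7: -1 − 1 → p=-2
step 8: -2 − 1 → p=-3

p=-3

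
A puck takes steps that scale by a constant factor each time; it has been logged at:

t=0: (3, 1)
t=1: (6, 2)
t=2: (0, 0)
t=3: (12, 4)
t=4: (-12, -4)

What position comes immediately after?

Step-to-step displacements: (+3, +1), (-6, -2), (+12, +4), (-24, -8); each is -2× the previous.
step 5: (-12, -4) + (+48, +16) → (36, 12)

(36, 12)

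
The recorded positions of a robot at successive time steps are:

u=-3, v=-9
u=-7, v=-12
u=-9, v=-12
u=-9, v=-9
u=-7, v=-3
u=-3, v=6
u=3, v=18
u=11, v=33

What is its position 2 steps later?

u=33, v=72

Taking differences between consecutive positions: (-4,-3), (-2,+0), (+0,+3), (+2,+6), (+4,+9), (+6,+12), (+8,+15). These grow by (+2,+3) each step.
step 8: u=11, v=33 + (+10,+18) → u=21, v=51
step 9: u=21, v=51 + (+12,+21) → u=33, v=72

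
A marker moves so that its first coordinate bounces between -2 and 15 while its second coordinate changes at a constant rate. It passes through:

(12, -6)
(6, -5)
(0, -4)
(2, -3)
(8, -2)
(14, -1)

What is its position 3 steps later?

(-2, 2)

The first coordinate travels 6 per step and bounces off the walls at -2 and 15.
  step 6: 14 → 10
  step 7: 10 → 4
  step 8: 4 → -2
The second coordinate changes by +1 each step: at step 8 it is 2.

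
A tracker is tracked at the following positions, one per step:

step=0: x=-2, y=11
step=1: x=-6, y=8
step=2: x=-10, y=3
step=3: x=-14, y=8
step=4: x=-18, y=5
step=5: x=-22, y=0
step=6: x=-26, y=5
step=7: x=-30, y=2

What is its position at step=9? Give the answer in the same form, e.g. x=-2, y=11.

x=-38, y=2

Differencing gives (-4, -3), (-4, -5), (-4, +5), (-4, -3), (-4, -5), (-4, +5), (-4, -3). This is the pattern (-4, -3), (-4, -5), (-4, +5) repeated.
step 8: apply (-4, -5) → x=-34, y=-3
step 9: apply (-4, +5) → x=-38, y=2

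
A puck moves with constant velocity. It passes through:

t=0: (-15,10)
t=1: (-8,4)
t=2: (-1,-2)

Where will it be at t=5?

(20,-20)

Constant displacement of (+7,-6) per step.
step 3: (-1,-2) + (+7,-6) → (6,-8)
step 4: (6,-8) + (+7,-6) → (13,-14)
step 5: (13,-14) + (+7,-6) → (20,-20)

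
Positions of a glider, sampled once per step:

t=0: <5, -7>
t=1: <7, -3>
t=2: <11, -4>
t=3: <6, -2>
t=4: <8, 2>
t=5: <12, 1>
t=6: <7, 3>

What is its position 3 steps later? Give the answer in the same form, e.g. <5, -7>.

<8, 8>

Step-to-step displacements: <+2, +4>, <+4, -1>, <-5, +2>, <+2, +4>, <+4, -1>, <-5, +2> — a repeating cycle of length 3.
step 7: apply <+2, +4> → <9, 7>
step 8: apply <+4, -1> → <13, 6>
step 9: apply <-5, +2> → <8, 8>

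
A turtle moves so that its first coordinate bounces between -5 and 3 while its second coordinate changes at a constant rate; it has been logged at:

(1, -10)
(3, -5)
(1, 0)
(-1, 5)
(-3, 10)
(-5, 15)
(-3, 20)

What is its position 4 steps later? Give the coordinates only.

The first coordinate reflects between -5 and 3, moving 2 per step.
  step 7: -3 → -1
  step 8: -1 → 1
  step 9: 1 → 3
  step 10: 3 → 1
The second coordinate changes by +5 each step: at step 10 it is 40.

(1, 40)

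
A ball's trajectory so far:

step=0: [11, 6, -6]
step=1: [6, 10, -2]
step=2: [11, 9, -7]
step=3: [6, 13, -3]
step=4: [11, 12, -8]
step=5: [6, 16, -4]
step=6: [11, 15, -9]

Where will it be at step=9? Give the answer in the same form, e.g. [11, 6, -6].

The moves between consecutive positions are [-5, +4, +4], [+5, -1, -5], [-5, +4, +4], [+5, -1, -5], [-5, +4, +4], [+5, -1, -5]; they repeat the 2-cycle [[-5, +4, +4], [+5, -1, -5]].
step 7: apply [-5, +4, +4] → [6, 19, -5]
step 8: apply [+5, -1, -5] → [11, 18, -10]
step 9: apply [-5, +4, +4] → [6, 22, -6]

[6, 22, -6]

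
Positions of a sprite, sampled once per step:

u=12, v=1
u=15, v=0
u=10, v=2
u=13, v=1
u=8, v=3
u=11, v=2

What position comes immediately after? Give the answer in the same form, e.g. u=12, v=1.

u=6, v=4

Differencing gives (+3, -1), (-5, +2), (+3, -1), (-5, +2), (+3, -1). This is the pattern (+3, -1), (-5, +2) repeated.
step 6: apply (-5, +2) → u=6, v=4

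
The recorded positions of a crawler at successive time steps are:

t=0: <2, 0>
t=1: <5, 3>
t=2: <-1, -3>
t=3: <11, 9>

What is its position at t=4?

<-13, -15>

Step-to-step displacements: <+3, +3>, <-6, -6>, <+12, +12>; each is -2× the previous.
step 4: <11, 9> + <-24, -24> → <-13, -15>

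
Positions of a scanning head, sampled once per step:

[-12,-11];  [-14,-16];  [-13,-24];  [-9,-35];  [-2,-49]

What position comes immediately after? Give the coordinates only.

First differences are [-2,-5], [+1,-8], [+4,-11], [+7,-14]; their common second difference is [+3,-3] (constant acceleration).
step 5: [-2,-49] + [+10,-17] → [8,-66]

[8,-66]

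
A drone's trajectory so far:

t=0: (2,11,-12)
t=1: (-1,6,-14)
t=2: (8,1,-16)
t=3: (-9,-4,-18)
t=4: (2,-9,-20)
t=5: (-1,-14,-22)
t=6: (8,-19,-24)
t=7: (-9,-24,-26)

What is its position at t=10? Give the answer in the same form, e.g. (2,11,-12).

The first coordinate repeats the cycle [2, -1, 8, -9] with period 4; step 10 mod 4 = 2, giving 8.
The second coordinate changes by -5 each step, so at step 10 it is 11 + 10·(-5) = -39.
The third coordinate changes by -2 each step, so at step 10 it is -12 + 10·(-2) = -32.

(8,-39,-32)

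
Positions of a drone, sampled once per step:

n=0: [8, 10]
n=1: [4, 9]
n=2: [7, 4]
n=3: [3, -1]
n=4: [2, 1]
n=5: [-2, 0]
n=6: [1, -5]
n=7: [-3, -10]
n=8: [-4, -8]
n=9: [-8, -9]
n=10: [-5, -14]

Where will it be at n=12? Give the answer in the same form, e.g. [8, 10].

The moves between consecutive positions are [-4, -1], [+3, -5], [-4, -5], [-1, +2], [-4, -1], [+3, -5], [-4, -5], [-1, +2], [-4, -1], [+3, -5]; they repeat the 4-cycle [[-4, -1], [+3, -5], [-4, -5], [-1, +2]].
step 11: apply [-4, -5] → [-9, -19]
step 12: apply [-1, +2] → [-10, -17]

[-10, -17]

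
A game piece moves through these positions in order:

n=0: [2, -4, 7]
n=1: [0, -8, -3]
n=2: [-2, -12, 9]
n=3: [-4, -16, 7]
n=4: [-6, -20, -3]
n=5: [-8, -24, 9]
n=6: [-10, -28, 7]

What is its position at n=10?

[-18, -44, -3]

The first coordinate changes by -2 each step, so at step 10 it is 2 + 10·(-2) = -18.
The second coordinate changes by -4 each step, so at step 10 it is -4 + 10·(-4) = -44.
The third coordinate repeats the cycle [7, -3, 9] with period 3; step 10 mod 3 = 1, giving -3.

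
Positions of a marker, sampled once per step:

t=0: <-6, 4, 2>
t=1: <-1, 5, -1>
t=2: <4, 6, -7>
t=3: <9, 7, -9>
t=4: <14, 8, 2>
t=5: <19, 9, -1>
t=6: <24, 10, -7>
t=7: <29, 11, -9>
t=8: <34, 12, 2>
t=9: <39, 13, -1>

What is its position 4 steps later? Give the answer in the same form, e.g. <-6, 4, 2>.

First: linear, +5 per step → 59 at step 13.
Second: linear, +1 per step → 17 at step 13.
Third: cycles through 2, -1, -7, -9 every 4 steps. Step 13 lands at position 1 of the cycle → -1.

<59, 17, -1>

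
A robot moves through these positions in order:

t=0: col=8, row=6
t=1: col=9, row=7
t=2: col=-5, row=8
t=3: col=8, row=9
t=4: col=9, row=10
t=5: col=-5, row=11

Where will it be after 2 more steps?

The col coordinate repeats the cycle [8, 9, -5] with period 3; step 7 mod 3 = 1, giving 9.
The row coordinate changes by +1 each step, so at step 7 it is 6 + 7·(1) = 13.

col=9, row=13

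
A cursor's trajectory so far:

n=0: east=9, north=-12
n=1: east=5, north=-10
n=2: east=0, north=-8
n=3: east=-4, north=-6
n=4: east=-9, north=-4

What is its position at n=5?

Differencing gives (-4, +2), (-5, +2), (-4, +2), (-5, +2). This is the pattern (-4, +2), (-5, +2) repeated.
step 5: apply (-4, +2) → east=-13, north=-2

east=-13, north=-2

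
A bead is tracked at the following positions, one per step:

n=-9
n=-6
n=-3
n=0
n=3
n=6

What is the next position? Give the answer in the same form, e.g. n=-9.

n=9

Each step adds +3 to the position.
step 6: 6 + 3 → n=9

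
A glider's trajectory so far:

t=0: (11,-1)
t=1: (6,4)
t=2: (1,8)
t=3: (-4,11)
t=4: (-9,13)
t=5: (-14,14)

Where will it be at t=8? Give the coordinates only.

(-29,11)

Taking differences between consecutive positions: (-5,+5), (-5,+4), (-5,+3), (-5,+2), (-5,+1). These grow by (+0,-1) each step.
step 6: (-14,14) + (-5,+0) → (-19,14)
step 7: (-19,14) + (-5,-1) → (-24,13)
step 8: (-24,13) + (-5,-2) → (-29,11)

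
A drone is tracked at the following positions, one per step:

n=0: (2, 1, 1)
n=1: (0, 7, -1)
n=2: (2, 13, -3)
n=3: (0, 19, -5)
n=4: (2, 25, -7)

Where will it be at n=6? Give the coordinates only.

The first coordinate repeats the cycle [2, 0] with period 2; step 6 mod 2 = 0, giving 2.
The second coordinate changes by +6 each step, so at step 6 it is 1 + 6·(6) = 37.
The third coordinate changes by -2 each step, so at step 6 it is 1 + 6·(-2) = -11.

(2, 37, -11)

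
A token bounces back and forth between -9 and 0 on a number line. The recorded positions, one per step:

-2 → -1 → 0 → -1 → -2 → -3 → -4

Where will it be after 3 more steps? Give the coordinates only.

The value reflects between -9 and 0, moving 1 per step.
  step 7: -4 → -5
  step 8: -5 → -6
  step 9: -6 → -7

-7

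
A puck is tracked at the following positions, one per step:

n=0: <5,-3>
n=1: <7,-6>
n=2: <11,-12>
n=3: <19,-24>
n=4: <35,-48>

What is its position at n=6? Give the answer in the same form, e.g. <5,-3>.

<131,-192>

Consecutive displacements <+2,-3>, <+4,-6>, <+8,-12>, <+16,-24> scale by a factor of 2 each step.
step 5: <35,-48> + <+32,-48> → <67,-96>
step 6: <67,-96> + <+64,-96> → <131,-192>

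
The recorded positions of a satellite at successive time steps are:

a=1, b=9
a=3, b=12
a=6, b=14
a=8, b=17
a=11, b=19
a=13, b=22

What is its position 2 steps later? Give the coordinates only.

a=18, b=27

Differencing gives (+2, +3), (+3, +2), (+2, +3), (+3, +2), (+2, +3). This is the pattern (+2, +3), (+3, +2) repeated.
step 6: apply (+3, +2) → a=16, b=24
step 7: apply (+2, +3) → a=18, b=27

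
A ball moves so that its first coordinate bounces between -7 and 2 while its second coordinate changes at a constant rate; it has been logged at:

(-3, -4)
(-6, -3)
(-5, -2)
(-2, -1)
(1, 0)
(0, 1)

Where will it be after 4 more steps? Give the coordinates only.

(-2, 5)

The first coordinate travels 3 per step and bounces off the walls at -7 and 2.
  step 6: 0 → -3
  step 7: -3 → -6
  step 8: -6 → -5
  step 9: -5 → -2
The second coordinate changes by +1 each step: at step 9 it is 5.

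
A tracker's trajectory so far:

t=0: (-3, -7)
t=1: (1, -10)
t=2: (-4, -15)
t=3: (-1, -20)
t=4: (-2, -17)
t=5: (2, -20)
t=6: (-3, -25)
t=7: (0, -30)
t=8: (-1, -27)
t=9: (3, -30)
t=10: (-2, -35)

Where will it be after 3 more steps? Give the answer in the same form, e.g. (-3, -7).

Differencing gives (+4, -3), (-5, -5), (+3, -5), (-1, +3), (+4, -3), (-5, -5), (+3, -5), (-1, +3), (+4, -3), (-5, -5). This is the pattern (+4, -3), (-5, -5), (+3, -5), (-1, +3) repeated.
step 11: apply (+3, -5) → (1, -40)
step 12: apply (-1, +3) → (0, -37)
step 13: apply (+4, -3) → (4, -40)

(4, -40)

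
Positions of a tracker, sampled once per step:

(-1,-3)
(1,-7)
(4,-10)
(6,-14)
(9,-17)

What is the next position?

(11,-21)

Step-to-step displacements: (+2,-4), (+3,-3), (+2,-4), (+3,-3) — a repeating cycle of length 2.
step 5: apply (+2,-4) → (11,-21)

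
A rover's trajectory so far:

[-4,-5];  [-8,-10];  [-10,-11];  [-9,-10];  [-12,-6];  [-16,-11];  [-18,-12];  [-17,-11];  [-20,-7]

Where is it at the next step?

[-24,-12]

Step-to-step displacements: [-4,-5], [-2,-1], [+1,+1], [-3,+4], [-4,-5], [-2,-1], [+1,+1], [-3,+4] — a repeating cycle of length 4.
step 9: apply [-4,-5] → [-24,-12]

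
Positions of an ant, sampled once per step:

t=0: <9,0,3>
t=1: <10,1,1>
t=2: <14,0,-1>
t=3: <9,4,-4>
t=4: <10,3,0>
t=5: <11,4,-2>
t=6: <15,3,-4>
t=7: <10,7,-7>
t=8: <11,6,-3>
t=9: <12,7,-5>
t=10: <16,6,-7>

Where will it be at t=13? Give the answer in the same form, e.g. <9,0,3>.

<13,10,-8>

Step-to-step displacements: <+1,+1,-2>, <+4,-1,-2>, <-5,+4,-3>, <+1,-1,+4>, <+1,+1,-2>, <+4,-1,-2>, <-5,+4,-3>, <+1,-1,+4>, <+1,+1,-2>, <+4,-1,-2> — a repeating cycle of length 4.
step 11: apply <-5,+4,-3> → <11,10,-10>
step 12: apply <+1,-1,+4> → <12,9,-6>
step 13: apply <+1,+1,-2> → <13,10,-8>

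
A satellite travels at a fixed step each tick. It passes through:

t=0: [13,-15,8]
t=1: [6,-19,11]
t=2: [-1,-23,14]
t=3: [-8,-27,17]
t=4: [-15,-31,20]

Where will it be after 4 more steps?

Constant displacement of [-7,-4,+3] per step.
step 5: [-15,-31,20] + [-7,-4,+3] → [-22,-35,23]
step 6: [-22,-35,23] + [-7,-4,+3] → [-29,-39,26]
step 7: [-29,-39,26] + [-7,-4,+3] → [-36,-43,29]
step 8: [-36,-43,29] + [-7,-4,+3] → [-43,-47,32]

[-43,-47,32]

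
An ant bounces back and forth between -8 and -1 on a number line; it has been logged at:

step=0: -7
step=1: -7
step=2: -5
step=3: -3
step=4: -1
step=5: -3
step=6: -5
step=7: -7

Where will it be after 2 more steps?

-5

The value travels 2 per step and bounces off the walls at -8 and -1.
  step 8: -7 → -7
  step 9: -7 → -5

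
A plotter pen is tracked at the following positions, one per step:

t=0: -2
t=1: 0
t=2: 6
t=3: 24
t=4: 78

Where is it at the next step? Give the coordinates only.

The jumps are +2, +6, +18, +54 — a geometric progression with ratio 3.
step 5: 78 + 162 → 240

240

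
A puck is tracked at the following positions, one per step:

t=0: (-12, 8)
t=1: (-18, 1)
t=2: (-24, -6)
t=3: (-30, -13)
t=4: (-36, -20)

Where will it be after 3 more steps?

Each step adds (-6, -7) to the position.
step 5: (-36, -20) + (-6, -7) → (-42, -27)
step 6: (-42, -27) + (-6, -7) → (-48, -34)
step 7: (-48, -34) + (-6, -7) → (-54, -41)

(-54, -41)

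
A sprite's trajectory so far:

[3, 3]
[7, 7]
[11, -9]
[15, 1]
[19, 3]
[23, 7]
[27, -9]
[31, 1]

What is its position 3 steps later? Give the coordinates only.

First: linear, +4 per step → 43 at step 10.
Second: cycles through 3, 7, -9, 1 every 4 steps. Step 10 lands at position 2 of the cycle → -9.

[43, -9]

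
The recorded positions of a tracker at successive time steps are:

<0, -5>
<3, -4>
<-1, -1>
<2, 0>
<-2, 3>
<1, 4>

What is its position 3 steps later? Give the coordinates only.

The moves between consecutive positions are <+3, +1>, <-4, +3>, <+3, +1>, <-4, +3>, <+3, +1>; they repeat the 2-cycle [<+3, +1>, <-4, +3>].
step 6: apply <-4, +3> → <-3, 7>
step 7: apply <+3, +1> → <0, 8>
step 8: apply <-4, +3> → <-4, 11>

<-4, 11>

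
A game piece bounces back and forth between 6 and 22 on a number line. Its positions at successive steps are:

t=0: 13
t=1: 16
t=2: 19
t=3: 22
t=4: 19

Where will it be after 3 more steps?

The value reflects between 6 and 22, moving 3 per step.
  step 5: 19 → 16
  step 6: 16 → 13
  step 7: 13 → 10

10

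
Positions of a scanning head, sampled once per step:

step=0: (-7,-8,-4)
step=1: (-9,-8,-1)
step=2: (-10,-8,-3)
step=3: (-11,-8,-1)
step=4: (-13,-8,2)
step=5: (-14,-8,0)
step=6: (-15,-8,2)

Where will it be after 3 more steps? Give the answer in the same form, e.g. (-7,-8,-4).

Step-to-step displacements: (-2,+0,+3), (-1,+0,-2), (-1,+0,+2), (-2,+0,+3), (-1,+0,-2), (-1,+0,+2) — a repeating cycle of length 3.
step 7: apply (-2,+0,+3) → (-17,-8,5)
step 8: apply (-1,+0,-2) → (-18,-8,3)
step 9: apply (-1,+0,+2) → (-19,-8,5)

(-19,-8,5)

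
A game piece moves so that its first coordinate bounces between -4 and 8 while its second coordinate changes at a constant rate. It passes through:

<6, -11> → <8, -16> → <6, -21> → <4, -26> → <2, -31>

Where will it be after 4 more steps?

The first coordinate travels 2 per step and bounces off the walls at -4 and 8.
  step 5: 2 → 0
  step 6: 0 → -2
  step 7: -2 → -4
  step 8: -4 → -2
The second coordinate changes by -5 each step: at step 8 it is -51.

<-2, -51>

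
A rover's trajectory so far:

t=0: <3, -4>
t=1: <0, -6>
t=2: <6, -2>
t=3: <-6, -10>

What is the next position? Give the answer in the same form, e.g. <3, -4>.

Step-to-step displacements: <-3, -2>, <+6, +4>, <-12, -8>; each is -2× the previous.
step 4: <-6, -10> + <+24, +16> → <18, 6>

<18, 6>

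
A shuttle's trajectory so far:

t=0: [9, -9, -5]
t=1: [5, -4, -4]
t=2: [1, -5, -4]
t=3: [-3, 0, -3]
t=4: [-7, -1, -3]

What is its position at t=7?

[-19, 8, -1]

The moves between consecutive positions are [-4, +5, +1], [-4, -1, +0], [-4, +5, +1], [-4, -1, +0]; they repeat the 2-cycle [[-4, +5, +1], [-4, -1, +0]].
step 5: apply [-4, +5, +1] → [-11, 4, -2]
step 6: apply [-4, -1, +0] → [-15, 3, -2]
step 7: apply [-4, +5, +1] → [-19, 8, -1]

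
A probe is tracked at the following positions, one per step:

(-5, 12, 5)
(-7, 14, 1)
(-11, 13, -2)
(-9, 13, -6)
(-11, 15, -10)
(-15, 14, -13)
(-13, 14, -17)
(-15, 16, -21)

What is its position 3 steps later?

(-19, 17, -32)

Step-to-step displacements: (-2, +2, -4), (-4, -1, -3), (+2, +0, -4), (-2, +2, -4), (-4, -1, -3), (+2, +0, -4), (-2, +2, -4) — a repeating cycle of length 3.
step 8: apply (-4, -1, -3) → (-19, 15, -24)
step 9: apply (+2, +0, -4) → (-17, 15, -28)
step 10: apply (-2, +2, -4) → (-19, 17, -32)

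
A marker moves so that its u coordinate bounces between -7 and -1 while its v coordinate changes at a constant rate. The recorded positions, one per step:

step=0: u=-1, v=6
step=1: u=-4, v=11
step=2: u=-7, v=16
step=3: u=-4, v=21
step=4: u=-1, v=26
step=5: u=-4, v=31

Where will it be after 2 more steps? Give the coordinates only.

u=-4, v=41

The u coordinate travels 3 per step and bounces off the walls at -7 and -1.
  step 6: -4 → -7
  step 7: -7 → -4
The v coordinate changes by +5 each step: at step 7 it is 41.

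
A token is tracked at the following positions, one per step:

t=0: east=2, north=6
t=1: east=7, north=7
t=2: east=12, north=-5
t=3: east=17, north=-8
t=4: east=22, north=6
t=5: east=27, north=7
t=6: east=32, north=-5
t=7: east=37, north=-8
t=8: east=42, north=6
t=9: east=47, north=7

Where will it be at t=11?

The east coordinate changes by +5 each step, so at step 11 it is 2 + 11·(5) = 57.
The north coordinate repeats the cycle [6, 7, -5, -8] with period 4; step 11 mod 4 = 3, giving -8.

east=57, north=-8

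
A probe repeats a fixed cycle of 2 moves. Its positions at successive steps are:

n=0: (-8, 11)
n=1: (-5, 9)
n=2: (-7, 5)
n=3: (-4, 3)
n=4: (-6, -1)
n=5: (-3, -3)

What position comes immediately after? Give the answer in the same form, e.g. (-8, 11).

(-5, -7)

Differencing gives (+3, -2), (-2, -4), (+3, -2), (-2, -4), (+3, -2). This is the pattern (+3, -2), (-2, -4) repeated.
step 6: apply (-2, -4) → (-5, -7)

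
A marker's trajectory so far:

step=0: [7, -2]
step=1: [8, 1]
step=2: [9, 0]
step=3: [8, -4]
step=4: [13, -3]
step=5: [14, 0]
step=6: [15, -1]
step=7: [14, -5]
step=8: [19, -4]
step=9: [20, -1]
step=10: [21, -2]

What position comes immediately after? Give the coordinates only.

Step-to-step displacements: [+1, +3], [+1, -1], [-1, -4], [+5, +1], [+1, +3], [+1, -1], [-1, -4], [+5, +1], [+1, +3], [+1, -1] — a repeating cycle of length 4.
step 11: apply [-1, -4] → [20, -6]

[20, -6]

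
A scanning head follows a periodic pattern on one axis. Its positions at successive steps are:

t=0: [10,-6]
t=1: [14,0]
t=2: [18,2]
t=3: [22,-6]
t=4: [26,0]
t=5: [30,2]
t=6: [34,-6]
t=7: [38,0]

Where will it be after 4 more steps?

First: linear, +4 per step → 54 at step 11.
Second: cycles through -6, 0, 2 every 3 steps. Step 11 lands at position 2 of the cycle → 2.

[54,2]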